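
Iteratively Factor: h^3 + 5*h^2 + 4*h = (h + 1)*(h^2 + 4*h) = h*(h + 1)*(h + 4)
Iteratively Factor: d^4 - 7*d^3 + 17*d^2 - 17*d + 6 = (d - 3)*(d^3 - 4*d^2 + 5*d - 2) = (d - 3)*(d - 1)*(d^2 - 3*d + 2) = (d - 3)*(d - 1)^2*(d - 2)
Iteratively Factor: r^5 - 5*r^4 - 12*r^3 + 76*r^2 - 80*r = (r - 2)*(r^4 - 3*r^3 - 18*r^2 + 40*r) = (r - 2)*(r + 4)*(r^3 - 7*r^2 + 10*r) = r*(r - 2)*(r + 4)*(r^2 - 7*r + 10) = r*(r - 5)*(r - 2)*(r + 4)*(r - 2)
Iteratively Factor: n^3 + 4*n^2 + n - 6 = (n + 2)*(n^2 + 2*n - 3) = (n + 2)*(n + 3)*(n - 1)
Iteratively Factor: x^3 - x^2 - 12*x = (x)*(x^2 - x - 12) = x*(x - 4)*(x + 3)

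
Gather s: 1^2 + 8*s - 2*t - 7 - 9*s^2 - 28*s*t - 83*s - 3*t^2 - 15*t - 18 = -9*s^2 + s*(-28*t - 75) - 3*t^2 - 17*t - 24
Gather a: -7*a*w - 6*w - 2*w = -7*a*w - 8*w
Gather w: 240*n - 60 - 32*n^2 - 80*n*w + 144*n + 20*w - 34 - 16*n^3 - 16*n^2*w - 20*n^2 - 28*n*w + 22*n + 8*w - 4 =-16*n^3 - 52*n^2 + 406*n + w*(-16*n^2 - 108*n + 28) - 98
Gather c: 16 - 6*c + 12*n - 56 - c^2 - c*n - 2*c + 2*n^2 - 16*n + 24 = -c^2 + c*(-n - 8) + 2*n^2 - 4*n - 16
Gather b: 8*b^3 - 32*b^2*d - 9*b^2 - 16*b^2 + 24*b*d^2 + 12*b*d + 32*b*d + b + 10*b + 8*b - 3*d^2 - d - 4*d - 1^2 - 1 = 8*b^3 + b^2*(-32*d - 25) + b*(24*d^2 + 44*d + 19) - 3*d^2 - 5*d - 2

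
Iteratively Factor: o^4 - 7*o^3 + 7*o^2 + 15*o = (o + 1)*(o^3 - 8*o^2 + 15*o) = (o - 3)*(o + 1)*(o^2 - 5*o) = (o - 5)*(o - 3)*(o + 1)*(o)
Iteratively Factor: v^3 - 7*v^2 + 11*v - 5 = (v - 1)*(v^2 - 6*v + 5) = (v - 1)^2*(v - 5)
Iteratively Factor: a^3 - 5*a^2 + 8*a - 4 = (a - 1)*(a^2 - 4*a + 4) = (a - 2)*(a - 1)*(a - 2)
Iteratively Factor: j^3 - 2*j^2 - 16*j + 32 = (j + 4)*(j^2 - 6*j + 8) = (j - 4)*(j + 4)*(j - 2)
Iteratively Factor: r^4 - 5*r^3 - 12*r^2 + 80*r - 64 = (r - 4)*(r^3 - r^2 - 16*r + 16) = (r - 4)^2*(r^2 + 3*r - 4) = (r - 4)^2*(r + 4)*(r - 1)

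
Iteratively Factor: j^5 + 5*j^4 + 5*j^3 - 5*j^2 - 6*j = (j + 1)*(j^4 + 4*j^3 + j^2 - 6*j) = (j - 1)*(j + 1)*(j^3 + 5*j^2 + 6*j) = j*(j - 1)*(j + 1)*(j^2 + 5*j + 6) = j*(j - 1)*(j + 1)*(j + 2)*(j + 3)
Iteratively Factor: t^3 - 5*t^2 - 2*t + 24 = (t - 3)*(t^2 - 2*t - 8) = (t - 3)*(t + 2)*(t - 4)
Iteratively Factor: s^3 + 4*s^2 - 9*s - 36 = (s + 3)*(s^2 + s - 12) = (s - 3)*(s + 3)*(s + 4)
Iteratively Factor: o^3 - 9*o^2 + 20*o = (o - 4)*(o^2 - 5*o) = (o - 5)*(o - 4)*(o)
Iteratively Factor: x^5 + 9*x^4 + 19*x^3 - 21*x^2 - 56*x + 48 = (x + 4)*(x^4 + 5*x^3 - x^2 - 17*x + 12) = (x - 1)*(x + 4)*(x^3 + 6*x^2 + 5*x - 12) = (x - 1)*(x + 4)^2*(x^2 + 2*x - 3) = (x - 1)*(x + 3)*(x + 4)^2*(x - 1)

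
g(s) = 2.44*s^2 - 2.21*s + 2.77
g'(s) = 4.88*s - 2.21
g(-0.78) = 5.98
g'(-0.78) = -6.02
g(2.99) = 17.98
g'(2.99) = 12.38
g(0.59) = 2.32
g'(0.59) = 0.67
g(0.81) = 2.58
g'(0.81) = 1.74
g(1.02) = 3.05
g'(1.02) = 2.77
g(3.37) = 23.03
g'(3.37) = 14.24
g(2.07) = 8.65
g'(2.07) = 7.89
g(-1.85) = 15.21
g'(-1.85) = -11.24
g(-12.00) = 380.65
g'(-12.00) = -60.77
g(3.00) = 18.10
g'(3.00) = 12.43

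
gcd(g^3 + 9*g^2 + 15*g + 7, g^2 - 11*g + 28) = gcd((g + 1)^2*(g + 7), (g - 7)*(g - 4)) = 1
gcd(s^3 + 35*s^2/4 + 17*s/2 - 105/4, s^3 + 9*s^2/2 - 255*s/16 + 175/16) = s^2 + 23*s/4 - 35/4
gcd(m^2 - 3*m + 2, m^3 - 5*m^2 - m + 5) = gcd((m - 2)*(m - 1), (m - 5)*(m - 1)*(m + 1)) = m - 1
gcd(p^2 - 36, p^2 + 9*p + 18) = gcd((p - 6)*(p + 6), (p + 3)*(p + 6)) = p + 6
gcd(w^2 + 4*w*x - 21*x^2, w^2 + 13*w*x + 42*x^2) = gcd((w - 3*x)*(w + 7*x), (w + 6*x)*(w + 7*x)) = w + 7*x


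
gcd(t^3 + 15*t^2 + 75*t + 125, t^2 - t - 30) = t + 5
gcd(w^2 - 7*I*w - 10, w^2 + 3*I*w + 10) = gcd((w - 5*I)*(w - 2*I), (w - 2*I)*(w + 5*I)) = w - 2*I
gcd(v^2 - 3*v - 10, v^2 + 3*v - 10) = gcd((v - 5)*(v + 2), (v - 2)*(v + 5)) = 1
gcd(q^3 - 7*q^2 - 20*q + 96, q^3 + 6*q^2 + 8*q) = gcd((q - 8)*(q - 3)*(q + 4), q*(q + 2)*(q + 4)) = q + 4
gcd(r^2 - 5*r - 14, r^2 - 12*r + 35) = r - 7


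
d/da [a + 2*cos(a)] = 1 - 2*sin(a)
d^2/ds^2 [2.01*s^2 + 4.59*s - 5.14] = 4.02000000000000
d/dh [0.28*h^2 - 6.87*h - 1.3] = 0.56*h - 6.87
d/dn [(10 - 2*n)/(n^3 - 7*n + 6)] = 2*(-n^3 + 7*n + (n - 5)*(3*n^2 - 7) - 6)/(n^3 - 7*n + 6)^2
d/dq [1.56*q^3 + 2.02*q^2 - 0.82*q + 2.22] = 4.68*q^2 + 4.04*q - 0.82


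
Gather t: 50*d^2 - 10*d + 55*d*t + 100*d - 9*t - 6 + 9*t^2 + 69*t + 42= 50*d^2 + 90*d + 9*t^2 + t*(55*d + 60) + 36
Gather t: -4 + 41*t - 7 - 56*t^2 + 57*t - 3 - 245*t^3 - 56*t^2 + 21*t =-245*t^3 - 112*t^2 + 119*t - 14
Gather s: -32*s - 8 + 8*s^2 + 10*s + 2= 8*s^2 - 22*s - 6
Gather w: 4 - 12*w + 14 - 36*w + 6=24 - 48*w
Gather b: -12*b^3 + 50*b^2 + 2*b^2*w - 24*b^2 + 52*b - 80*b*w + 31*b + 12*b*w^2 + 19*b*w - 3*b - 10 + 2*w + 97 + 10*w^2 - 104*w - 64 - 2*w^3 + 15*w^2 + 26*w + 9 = -12*b^3 + b^2*(2*w + 26) + b*(12*w^2 - 61*w + 80) - 2*w^3 + 25*w^2 - 76*w + 32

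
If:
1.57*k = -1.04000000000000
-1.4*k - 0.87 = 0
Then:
No Solution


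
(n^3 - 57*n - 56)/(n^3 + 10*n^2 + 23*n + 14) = (n - 8)/(n + 2)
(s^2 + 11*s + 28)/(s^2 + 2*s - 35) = (s + 4)/(s - 5)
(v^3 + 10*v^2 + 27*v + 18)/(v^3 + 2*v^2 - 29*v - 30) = (v + 3)/(v - 5)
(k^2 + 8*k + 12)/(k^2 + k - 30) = (k + 2)/(k - 5)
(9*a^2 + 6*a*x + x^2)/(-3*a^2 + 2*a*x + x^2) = (3*a + x)/(-a + x)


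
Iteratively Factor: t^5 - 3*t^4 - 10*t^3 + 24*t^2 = (t)*(t^4 - 3*t^3 - 10*t^2 + 24*t) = t^2*(t^3 - 3*t^2 - 10*t + 24) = t^2*(t - 4)*(t^2 + t - 6) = t^2*(t - 4)*(t + 3)*(t - 2)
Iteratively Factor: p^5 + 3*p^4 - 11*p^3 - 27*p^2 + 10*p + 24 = (p + 1)*(p^4 + 2*p^3 - 13*p^2 - 14*p + 24) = (p - 1)*(p + 1)*(p^3 + 3*p^2 - 10*p - 24) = (p - 1)*(p + 1)*(p + 4)*(p^2 - p - 6) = (p - 1)*(p + 1)*(p + 2)*(p + 4)*(p - 3)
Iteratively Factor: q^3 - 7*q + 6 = (q - 2)*(q^2 + 2*q - 3) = (q - 2)*(q - 1)*(q + 3)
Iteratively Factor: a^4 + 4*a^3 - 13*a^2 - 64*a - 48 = (a + 4)*(a^3 - 13*a - 12) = (a - 4)*(a + 4)*(a^2 + 4*a + 3) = (a - 4)*(a + 1)*(a + 4)*(a + 3)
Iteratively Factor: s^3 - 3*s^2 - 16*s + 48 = (s - 3)*(s^2 - 16) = (s - 3)*(s + 4)*(s - 4)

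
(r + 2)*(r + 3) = r^2 + 5*r + 6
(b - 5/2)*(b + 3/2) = b^2 - b - 15/4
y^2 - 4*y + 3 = (y - 3)*(y - 1)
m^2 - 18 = (m - 3*sqrt(2))*(m + 3*sqrt(2))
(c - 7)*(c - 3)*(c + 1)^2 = c^4 - 8*c^3 + 2*c^2 + 32*c + 21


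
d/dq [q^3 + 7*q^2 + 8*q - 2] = 3*q^2 + 14*q + 8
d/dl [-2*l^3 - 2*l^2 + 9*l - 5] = -6*l^2 - 4*l + 9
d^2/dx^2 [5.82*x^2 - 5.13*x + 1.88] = 11.6400000000000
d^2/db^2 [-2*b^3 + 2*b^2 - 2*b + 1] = 4 - 12*b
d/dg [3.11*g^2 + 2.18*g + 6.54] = 6.22*g + 2.18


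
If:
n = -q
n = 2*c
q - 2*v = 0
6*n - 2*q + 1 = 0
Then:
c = -1/16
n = -1/8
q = 1/8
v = 1/16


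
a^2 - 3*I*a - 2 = (a - 2*I)*(a - I)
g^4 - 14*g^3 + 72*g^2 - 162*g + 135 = (g - 5)*(g - 3)^3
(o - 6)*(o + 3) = o^2 - 3*o - 18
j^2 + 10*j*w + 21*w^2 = (j + 3*w)*(j + 7*w)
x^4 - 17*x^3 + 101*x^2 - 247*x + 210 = (x - 7)*(x - 5)*(x - 3)*(x - 2)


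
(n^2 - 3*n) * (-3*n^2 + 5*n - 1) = -3*n^4 + 14*n^3 - 16*n^2 + 3*n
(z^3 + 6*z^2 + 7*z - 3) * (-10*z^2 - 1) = -10*z^5 - 60*z^4 - 71*z^3 + 24*z^2 - 7*z + 3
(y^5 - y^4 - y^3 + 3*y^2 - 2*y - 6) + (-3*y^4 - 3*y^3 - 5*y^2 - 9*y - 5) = y^5 - 4*y^4 - 4*y^3 - 2*y^2 - 11*y - 11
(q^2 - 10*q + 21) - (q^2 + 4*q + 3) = 18 - 14*q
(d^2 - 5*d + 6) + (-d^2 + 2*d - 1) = 5 - 3*d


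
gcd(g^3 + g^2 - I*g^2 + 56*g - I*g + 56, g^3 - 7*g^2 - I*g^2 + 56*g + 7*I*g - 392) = g^2 - I*g + 56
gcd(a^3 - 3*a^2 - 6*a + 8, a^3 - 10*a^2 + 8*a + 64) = a^2 - 2*a - 8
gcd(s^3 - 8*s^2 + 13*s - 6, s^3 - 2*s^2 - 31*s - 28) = 1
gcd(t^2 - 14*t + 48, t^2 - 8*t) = t - 8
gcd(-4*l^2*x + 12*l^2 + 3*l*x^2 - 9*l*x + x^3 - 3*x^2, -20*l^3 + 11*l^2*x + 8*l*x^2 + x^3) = -4*l^2 + 3*l*x + x^2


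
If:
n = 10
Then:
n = 10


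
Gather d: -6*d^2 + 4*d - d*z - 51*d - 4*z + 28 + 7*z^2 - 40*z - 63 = -6*d^2 + d*(-z - 47) + 7*z^2 - 44*z - 35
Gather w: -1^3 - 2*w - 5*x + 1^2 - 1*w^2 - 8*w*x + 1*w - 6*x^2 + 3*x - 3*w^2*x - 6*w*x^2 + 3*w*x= w^2*(-3*x - 1) + w*(-6*x^2 - 5*x - 1) - 6*x^2 - 2*x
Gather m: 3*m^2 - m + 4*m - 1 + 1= 3*m^2 + 3*m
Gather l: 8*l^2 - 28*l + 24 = 8*l^2 - 28*l + 24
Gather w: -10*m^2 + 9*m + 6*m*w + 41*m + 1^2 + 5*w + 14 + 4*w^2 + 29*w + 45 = -10*m^2 + 50*m + 4*w^2 + w*(6*m + 34) + 60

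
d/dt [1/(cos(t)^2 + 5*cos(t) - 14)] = (2*cos(t) + 5)*sin(t)/(cos(t)^2 + 5*cos(t) - 14)^2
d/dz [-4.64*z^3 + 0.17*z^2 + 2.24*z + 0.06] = -13.92*z^2 + 0.34*z + 2.24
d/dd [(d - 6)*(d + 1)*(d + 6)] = 3*d^2 + 2*d - 36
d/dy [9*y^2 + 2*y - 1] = 18*y + 2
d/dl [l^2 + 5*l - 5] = 2*l + 5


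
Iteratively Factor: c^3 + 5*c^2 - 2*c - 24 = (c - 2)*(c^2 + 7*c + 12) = (c - 2)*(c + 4)*(c + 3)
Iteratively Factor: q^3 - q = (q - 1)*(q^2 + q) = (q - 1)*(q + 1)*(q)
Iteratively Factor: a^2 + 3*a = (a + 3)*(a)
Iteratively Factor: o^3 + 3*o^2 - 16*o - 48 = (o + 4)*(o^2 - o - 12) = (o + 3)*(o + 4)*(o - 4)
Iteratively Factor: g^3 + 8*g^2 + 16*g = (g)*(g^2 + 8*g + 16) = g*(g + 4)*(g + 4)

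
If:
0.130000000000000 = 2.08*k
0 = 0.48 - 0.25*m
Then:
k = 0.06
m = 1.92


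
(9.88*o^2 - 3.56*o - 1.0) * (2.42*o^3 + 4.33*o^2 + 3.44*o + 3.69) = 23.9096*o^5 + 34.1652*o^4 + 16.1524*o^3 + 19.8808*o^2 - 16.5764*o - 3.69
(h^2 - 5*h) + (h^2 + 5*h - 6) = 2*h^2 - 6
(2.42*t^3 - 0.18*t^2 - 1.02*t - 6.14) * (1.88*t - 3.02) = 4.5496*t^4 - 7.6468*t^3 - 1.374*t^2 - 8.4628*t + 18.5428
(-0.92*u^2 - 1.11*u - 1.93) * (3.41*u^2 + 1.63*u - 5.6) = -3.1372*u^4 - 5.2847*u^3 - 3.2386*u^2 + 3.0701*u + 10.808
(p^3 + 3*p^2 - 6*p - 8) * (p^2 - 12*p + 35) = p^5 - 9*p^4 - 7*p^3 + 169*p^2 - 114*p - 280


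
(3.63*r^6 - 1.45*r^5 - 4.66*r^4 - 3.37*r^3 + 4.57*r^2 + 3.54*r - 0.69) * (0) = 0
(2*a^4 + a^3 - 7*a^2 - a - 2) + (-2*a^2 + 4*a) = 2*a^4 + a^3 - 9*a^2 + 3*a - 2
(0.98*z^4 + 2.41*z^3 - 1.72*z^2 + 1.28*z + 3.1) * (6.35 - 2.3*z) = -2.254*z^5 + 0.68*z^4 + 19.2595*z^3 - 13.866*z^2 + 0.998*z + 19.685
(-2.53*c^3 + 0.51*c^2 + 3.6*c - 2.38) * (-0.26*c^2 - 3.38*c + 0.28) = 0.6578*c^5 + 8.4188*c^4 - 3.3682*c^3 - 11.4064*c^2 + 9.0524*c - 0.6664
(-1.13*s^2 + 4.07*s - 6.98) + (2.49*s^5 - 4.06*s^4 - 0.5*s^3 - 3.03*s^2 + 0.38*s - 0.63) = 2.49*s^5 - 4.06*s^4 - 0.5*s^3 - 4.16*s^2 + 4.45*s - 7.61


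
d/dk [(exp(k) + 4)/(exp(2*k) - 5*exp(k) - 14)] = (-(exp(k) + 4)*(2*exp(k) - 5) + exp(2*k) - 5*exp(k) - 14)*exp(k)/(-exp(2*k) + 5*exp(k) + 14)^2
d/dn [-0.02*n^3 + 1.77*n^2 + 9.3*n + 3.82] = -0.06*n^2 + 3.54*n + 9.3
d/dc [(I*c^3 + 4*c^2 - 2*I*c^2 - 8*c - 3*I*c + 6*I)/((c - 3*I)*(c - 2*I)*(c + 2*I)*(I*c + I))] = (-c^4 + 2*c^3*(2 + I) + c^2*(6 - 5*I) + 4*c*(2 - I) - 8 - 12*I)/(c^6 + 2*c^5 + 9*c^4 + 16*c^3 + 24*c^2 + 32*c + 16)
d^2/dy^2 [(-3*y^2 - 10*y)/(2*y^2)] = -10/y^3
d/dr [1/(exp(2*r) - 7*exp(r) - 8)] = (7 - 2*exp(r))*exp(r)/(-exp(2*r) + 7*exp(r) + 8)^2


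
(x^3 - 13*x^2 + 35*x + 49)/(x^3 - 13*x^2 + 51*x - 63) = (x^2 - 6*x - 7)/(x^2 - 6*x + 9)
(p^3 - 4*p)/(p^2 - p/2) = 2*(p^2 - 4)/(2*p - 1)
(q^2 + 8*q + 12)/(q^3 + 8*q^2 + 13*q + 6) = (q + 2)/(q^2 + 2*q + 1)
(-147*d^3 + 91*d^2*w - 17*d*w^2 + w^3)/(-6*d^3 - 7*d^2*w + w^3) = (49*d^2 - 14*d*w + w^2)/(2*d^2 + 3*d*w + w^2)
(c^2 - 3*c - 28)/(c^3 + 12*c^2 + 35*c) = (c^2 - 3*c - 28)/(c*(c^2 + 12*c + 35))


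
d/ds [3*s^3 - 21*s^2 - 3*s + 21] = 9*s^2 - 42*s - 3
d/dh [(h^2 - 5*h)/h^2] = 5/h^2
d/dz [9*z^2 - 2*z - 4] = 18*z - 2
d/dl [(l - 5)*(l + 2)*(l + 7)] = 3*l^2 + 8*l - 31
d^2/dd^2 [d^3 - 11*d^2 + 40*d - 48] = 6*d - 22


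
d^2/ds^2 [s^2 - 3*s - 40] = 2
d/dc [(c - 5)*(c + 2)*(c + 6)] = 3*c^2 + 6*c - 28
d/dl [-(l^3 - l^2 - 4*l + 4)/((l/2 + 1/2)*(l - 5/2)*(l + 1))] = 4*(-l^3 + l^2 + 34*l - 52)/(4*l^5 - 8*l^4 - 23*l^3 + 19*l^2 + 55*l + 25)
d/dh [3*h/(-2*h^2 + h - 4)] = 6*(h^2 - 2)/(4*h^4 - 4*h^3 + 17*h^2 - 8*h + 16)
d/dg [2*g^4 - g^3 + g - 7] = 8*g^3 - 3*g^2 + 1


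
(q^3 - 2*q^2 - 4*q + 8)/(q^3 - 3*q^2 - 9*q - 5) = (-q^3 + 2*q^2 + 4*q - 8)/(-q^3 + 3*q^2 + 9*q + 5)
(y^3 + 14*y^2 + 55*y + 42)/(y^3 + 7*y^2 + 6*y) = (y + 7)/y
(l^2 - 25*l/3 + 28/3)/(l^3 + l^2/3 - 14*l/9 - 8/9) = 3*(l - 7)/(3*l^2 + 5*l + 2)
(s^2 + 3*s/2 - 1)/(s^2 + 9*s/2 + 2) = (2*s^2 + 3*s - 2)/(2*s^2 + 9*s + 4)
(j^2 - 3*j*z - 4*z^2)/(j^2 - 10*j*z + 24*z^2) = (-j - z)/(-j + 6*z)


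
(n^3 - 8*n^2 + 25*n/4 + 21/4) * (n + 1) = n^4 - 7*n^3 - 7*n^2/4 + 23*n/2 + 21/4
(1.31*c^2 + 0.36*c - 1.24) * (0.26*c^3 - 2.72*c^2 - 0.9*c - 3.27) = 0.3406*c^5 - 3.4696*c^4 - 2.4806*c^3 - 1.2349*c^2 - 0.0611999999999999*c + 4.0548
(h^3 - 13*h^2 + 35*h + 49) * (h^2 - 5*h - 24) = h^5 - 18*h^4 + 76*h^3 + 186*h^2 - 1085*h - 1176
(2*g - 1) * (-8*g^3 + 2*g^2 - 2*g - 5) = -16*g^4 + 12*g^3 - 6*g^2 - 8*g + 5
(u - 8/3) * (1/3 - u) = -u^2 + 3*u - 8/9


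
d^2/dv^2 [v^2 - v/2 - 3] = 2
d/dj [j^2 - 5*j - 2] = 2*j - 5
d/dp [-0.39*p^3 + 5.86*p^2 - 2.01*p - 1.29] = -1.17*p^2 + 11.72*p - 2.01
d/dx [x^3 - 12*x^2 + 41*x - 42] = 3*x^2 - 24*x + 41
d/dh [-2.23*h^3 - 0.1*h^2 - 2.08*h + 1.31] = -6.69*h^2 - 0.2*h - 2.08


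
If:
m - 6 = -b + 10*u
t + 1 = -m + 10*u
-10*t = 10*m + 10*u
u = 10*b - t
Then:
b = -76/99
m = 760/99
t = -769/99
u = 1/11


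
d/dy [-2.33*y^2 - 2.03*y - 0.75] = -4.66*y - 2.03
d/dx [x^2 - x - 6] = 2*x - 1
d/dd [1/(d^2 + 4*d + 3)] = 2*(-d - 2)/(d^2 + 4*d + 3)^2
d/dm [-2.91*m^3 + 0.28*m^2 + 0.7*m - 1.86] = -8.73*m^2 + 0.56*m + 0.7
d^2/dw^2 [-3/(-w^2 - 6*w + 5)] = 6*(-w^2 - 6*w + 4*(w + 3)^2 + 5)/(w^2 + 6*w - 5)^3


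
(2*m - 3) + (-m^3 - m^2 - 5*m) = -m^3 - m^2 - 3*m - 3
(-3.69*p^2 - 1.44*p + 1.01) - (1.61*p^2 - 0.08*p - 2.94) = -5.3*p^2 - 1.36*p + 3.95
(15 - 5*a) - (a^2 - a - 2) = -a^2 - 4*a + 17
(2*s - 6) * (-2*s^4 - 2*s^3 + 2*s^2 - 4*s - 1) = -4*s^5 + 8*s^4 + 16*s^3 - 20*s^2 + 22*s + 6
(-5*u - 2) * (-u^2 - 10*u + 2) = 5*u^3 + 52*u^2 + 10*u - 4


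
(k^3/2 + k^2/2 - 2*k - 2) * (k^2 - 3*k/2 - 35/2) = k^5/2 - k^4/4 - 23*k^3/2 - 31*k^2/4 + 38*k + 35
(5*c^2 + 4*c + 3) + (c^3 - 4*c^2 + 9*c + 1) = c^3 + c^2 + 13*c + 4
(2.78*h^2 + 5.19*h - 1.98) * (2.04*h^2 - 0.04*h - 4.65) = 5.6712*h^4 + 10.4764*h^3 - 17.1738*h^2 - 24.0543*h + 9.207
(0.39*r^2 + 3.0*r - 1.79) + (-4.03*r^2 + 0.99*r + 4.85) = -3.64*r^2 + 3.99*r + 3.06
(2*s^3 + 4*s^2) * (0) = 0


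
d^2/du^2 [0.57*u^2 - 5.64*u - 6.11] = 1.14000000000000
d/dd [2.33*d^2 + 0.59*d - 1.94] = 4.66*d + 0.59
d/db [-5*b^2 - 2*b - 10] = -10*b - 2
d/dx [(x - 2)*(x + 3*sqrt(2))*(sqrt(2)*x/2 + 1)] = 3*sqrt(2)*x^2/2 - 2*sqrt(2)*x + 8*x - 8 + 3*sqrt(2)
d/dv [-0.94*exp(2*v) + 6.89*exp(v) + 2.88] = (6.89 - 1.88*exp(v))*exp(v)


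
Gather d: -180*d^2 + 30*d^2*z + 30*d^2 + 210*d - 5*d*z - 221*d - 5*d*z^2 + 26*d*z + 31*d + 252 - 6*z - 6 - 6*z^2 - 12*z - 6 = d^2*(30*z - 150) + d*(-5*z^2 + 21*z + 20) - 6*z^2 - 18*z + 240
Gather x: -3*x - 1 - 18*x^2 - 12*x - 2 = -18*x^2 - 15*x - 3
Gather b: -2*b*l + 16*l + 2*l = -2*b*l + 18*l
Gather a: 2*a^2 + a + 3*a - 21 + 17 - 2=2*a^2 + 4*a - 6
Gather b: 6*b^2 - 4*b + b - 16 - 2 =6*b^2 - 3*b - 18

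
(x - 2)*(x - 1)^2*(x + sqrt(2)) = x^4 - 4*x^3 + sqrt(2)*x^3 - 4*sqrt(2)*x^2 + 5*x^2 - 2*x + 5*sqrt(2)*x - 2*sqrt(2)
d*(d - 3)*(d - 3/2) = d^3 - 9*d^2/2 + 9*d/2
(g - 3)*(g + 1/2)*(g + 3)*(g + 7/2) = g^4 + 4*g^3 - 29*g^2/4 - 36*g - 63/4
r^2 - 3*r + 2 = (r - 2)*(r - 1)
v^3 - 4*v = v*(v - 2)*(v + 2)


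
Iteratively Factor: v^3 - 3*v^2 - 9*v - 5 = (v + 1)*(v^2 - 4*v - 5) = (v + 1)^2*(v - 5)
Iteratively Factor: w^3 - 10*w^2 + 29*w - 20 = (w - 1)*(w^2 - 9*w + 20) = (w - 4)*(w - 1)*(w - 5)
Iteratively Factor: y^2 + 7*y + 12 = (y + 4)*(y + 3)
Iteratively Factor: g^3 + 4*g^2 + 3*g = (g)*(g^2 + 4*g + 3) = g*(g + 3)*(g + 1)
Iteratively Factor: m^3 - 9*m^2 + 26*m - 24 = (m - 3)*(m^2 - 6*m + 8) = (m - 3)*(m - 2)*(m - 4)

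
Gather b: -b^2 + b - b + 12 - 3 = 9 - b^2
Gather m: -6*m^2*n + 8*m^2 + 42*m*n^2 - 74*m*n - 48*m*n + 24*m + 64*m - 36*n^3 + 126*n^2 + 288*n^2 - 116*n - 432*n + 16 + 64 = m^2*(8 - 6*n) + m*(42*n^2 - 122*n + 88) - 36*n^3 + 414*n^2 - 548*n + 80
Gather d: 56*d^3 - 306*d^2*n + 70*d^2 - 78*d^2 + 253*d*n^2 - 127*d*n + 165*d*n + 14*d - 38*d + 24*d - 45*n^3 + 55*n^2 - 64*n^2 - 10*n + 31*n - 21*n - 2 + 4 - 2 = 56*d^3 + d^2*(-306*n - 8) + d*(253*n^2 + 38*n) - 45*n^3 - 9*n^2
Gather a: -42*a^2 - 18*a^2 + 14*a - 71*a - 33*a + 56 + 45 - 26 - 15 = -60*a^2 - 90*a + 60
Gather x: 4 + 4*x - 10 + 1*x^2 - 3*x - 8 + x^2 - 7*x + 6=2*x^2 - 6*x - 8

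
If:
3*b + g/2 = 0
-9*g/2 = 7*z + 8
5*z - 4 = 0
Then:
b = 68/135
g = -136/45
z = 4/5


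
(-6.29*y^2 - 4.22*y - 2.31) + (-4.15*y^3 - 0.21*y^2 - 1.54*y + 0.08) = -4.15*y^3 - 6.5*y^2 - 5.76*y - 2.23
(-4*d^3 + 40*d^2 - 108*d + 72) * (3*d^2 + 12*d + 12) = -12*d^5 + 72*d^4 + 108*d^3 - 600*d^2 - 432*d + 864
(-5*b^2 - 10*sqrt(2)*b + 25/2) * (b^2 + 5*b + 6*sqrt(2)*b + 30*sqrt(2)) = -5*b^4 - 40*sqrt(2)*b^3 - 25*b^3 - 200*sqrt(2)*b^2 - 215*b^2/2 - 1075*b/2 + 75*sqrt(2)*b + 375*sqrt(2)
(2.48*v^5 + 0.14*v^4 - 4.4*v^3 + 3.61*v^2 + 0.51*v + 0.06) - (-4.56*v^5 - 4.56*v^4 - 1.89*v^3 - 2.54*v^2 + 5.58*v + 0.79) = 7.04*v^5 + 4.7*v^4 - 2.51*v^3 + 6.15*v^2 - 5.07*v - 0.73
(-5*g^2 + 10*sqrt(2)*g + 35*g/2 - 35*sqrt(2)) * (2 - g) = 5*g^3 - 55*g^2/2 - 10*sqrt(2)*g^2 + 35*g + 55*sqrt(2)*g - 70*sqrt(2)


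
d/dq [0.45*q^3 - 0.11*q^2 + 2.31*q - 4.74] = 1.35*q^2 - 0.22*q + 2.31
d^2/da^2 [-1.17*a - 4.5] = 0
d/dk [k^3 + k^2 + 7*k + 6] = 3*k^2 + 2*k + 7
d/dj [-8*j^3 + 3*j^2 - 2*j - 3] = -24*j^2 + 6*j - 2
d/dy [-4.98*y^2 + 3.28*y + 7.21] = 3.28 - 9.96*y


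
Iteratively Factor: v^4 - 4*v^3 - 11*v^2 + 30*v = (v + 3)*(v^3 - 7*v^2 + 10*v) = (v - 2)*(v + 3)*(v^2 - 5*v) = (v - 5)*(v - 2)*(v + 3)*(v)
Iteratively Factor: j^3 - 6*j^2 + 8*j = (j - 4)*(j^2 - 2*j) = (j - 4)*(j - 2)*(j)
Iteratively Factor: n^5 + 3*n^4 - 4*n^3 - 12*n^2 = (n)*(n^4 + 3*n^3 - 4*n^2 - 12*n) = n^2*(n^3 + 3*n^2 - 4*n - 12) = n^2*(n + 3)*(n^2 - 4) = n^2*(n + 2)*(n + 3)*(n - 2)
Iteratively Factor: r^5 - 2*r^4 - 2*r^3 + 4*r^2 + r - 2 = (r - 1)*(r^4 - r^3 - 3*r^2 + r + 2) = (r - 1)*(r + 1)*(r^3 - 2*r^2 - r + 2) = (r - 2)*(r - 1)*(r + 1)*(r^2 - 1) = (r - 2)*(r - 1)*(r + 1)^2*(r - 1)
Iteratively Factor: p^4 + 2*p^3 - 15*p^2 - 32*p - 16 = (p + 4)*(p^3 - 2*p^2 - 7*p - 4) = (p + 1)*(p + 4)*(p^2 - 3*p - 4) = (p + 1)^2*(p + 4)*(p - 4)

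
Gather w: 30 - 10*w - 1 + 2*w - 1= 28 - 8*w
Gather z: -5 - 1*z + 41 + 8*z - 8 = 7*z + 28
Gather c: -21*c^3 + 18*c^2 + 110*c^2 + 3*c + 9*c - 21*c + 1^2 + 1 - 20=-21*c^3 + 128*c^2 - 9*c - 18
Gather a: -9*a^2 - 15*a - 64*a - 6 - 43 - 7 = -9*a^2 - 79*a - 56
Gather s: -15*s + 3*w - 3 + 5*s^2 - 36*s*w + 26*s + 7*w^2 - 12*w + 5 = 5*s^2 + s*(11 - 36*w) + 7*w^2 - 9*w + 2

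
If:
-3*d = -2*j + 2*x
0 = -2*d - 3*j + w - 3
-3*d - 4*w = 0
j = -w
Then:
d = -3/5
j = -9/20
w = 9/20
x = 9/20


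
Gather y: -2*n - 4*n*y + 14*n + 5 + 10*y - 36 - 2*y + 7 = 12*n + y*(8 - 4*n) - 24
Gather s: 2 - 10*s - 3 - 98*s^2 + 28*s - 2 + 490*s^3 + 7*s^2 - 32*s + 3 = 490*s^3 - 91*s^2 - 14*s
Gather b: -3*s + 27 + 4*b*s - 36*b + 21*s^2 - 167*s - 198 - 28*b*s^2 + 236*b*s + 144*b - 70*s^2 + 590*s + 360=b*(-28*s^2 + 240*s + 108) - 49*s^2 + 420*s + 189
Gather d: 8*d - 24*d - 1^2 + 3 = 2 - 16*d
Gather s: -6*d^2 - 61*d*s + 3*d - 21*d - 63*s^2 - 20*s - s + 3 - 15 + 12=-6*d^2 - 18*d - 63*s^2 + s*(-61*d - 21)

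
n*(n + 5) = n^2 + 5*n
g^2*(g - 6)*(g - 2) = g^4 - 8*g^3 + 12*g^2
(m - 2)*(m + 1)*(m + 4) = m^3 + 3*m^2 - 6*m - 8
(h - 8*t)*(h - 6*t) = h^2 - 14*h*t + 48*t^2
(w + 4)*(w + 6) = w^2 + 10*w + 24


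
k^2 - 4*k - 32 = (k - 8)*(k + 4)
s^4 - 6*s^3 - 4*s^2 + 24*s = s*(s - 6)*(s - 2)*(s + 2)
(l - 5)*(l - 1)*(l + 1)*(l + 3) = l^4 - 2*l^3 - 16*l^2 + 2*l + 15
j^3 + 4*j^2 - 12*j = j*(j - 2)*(j + 6)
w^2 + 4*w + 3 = (w + 1)*(w + 3)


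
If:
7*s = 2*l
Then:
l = 7*s/2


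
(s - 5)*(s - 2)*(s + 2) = s^3 - 5*s^2 - 4*s + 20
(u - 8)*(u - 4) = u^2 - 12*u + 32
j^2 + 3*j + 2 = (j + 1)*(j + 2)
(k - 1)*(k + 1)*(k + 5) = k^3 + 5*k^2 - k - 5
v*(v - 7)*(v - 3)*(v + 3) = v^4 - 7*v^3 - 9*v^2 + 63*v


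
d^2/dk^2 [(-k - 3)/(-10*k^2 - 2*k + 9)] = 4*(2*(k + 3)*(10*k + 1)^2 - (15*k + 16)*(10*k^2 + 2*k - 9))/(10*k^2 + 2*k - 9)^3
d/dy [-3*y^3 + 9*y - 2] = 9 - 9*y^2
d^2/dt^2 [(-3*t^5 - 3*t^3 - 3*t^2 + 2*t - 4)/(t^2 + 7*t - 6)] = 2*(-9*t^7 - 168*t^6 - 720*t^5 + 1890*t^4 - 1222*t^3 + 312*t^2 - 372*t - 244)/(t^6 + 21*t^5 + 129*t^4 + 91*t^3 - 774*t^2 + 756*t - 216)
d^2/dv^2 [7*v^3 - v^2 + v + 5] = 42*v - 2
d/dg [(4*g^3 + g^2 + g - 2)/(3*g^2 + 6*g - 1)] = (12*g^4 + 48*g^3 - 9*g^2 + 10*g + 11)/(9*g^4 + 36*g^3 + 30*g^2 - 12*g + 1)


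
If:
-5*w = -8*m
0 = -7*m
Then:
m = 0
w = 0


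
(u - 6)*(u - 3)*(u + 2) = u^3 - 7*u^2 + 36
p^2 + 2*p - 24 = (p - 4)*(p + 6)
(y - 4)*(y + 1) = y^2 - 3*y - 4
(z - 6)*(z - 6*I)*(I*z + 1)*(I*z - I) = -z^4 + 7*z^3 + 7*I*z^3 - 49*I*z^2 - 42*z + 42*I*z + 36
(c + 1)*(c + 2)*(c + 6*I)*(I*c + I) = I*c^4 - 6*c^3 + 4*I*c^3 - 24*c^2 + 5*I*c^2 - 30*c + 2*I*c - 12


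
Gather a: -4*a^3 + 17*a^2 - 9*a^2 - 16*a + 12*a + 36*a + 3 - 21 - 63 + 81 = -4*a^3 + 8*a^2 + 32*a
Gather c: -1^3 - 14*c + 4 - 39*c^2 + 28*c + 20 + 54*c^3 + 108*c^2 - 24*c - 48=54*c^3 + 69*c^2 - 10*c - 25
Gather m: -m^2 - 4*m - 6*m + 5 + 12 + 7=-m^2 - 10*m + 24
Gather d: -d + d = 0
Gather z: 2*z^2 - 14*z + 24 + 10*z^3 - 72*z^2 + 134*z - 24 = 10*z^3 - 70*z^2 + 120*z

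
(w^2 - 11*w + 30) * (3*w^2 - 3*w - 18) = 3*w^4 - 36*w^3 + 105*w^2 + 108*w - 540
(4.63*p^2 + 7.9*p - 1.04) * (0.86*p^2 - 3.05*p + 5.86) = 3.9818*p^4 - 7.3275*p^3 + 2.1424*p^2 + 49.466*p - 6.0944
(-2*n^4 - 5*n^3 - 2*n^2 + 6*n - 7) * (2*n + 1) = -4*n^5 - 12*n^4 - 9*n^3 + 10*n^2 - 8*n - 7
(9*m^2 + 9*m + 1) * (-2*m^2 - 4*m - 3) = -18*m^4 - 54*m^3 - 65*m^2 - 31*m - 3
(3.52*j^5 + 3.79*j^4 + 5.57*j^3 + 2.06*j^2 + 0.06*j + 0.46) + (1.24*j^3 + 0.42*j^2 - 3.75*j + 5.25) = 3.52*j^5 + 3.79*j^4 + 6.81*j^3 + 2.48*j^2 - 3.69*j + 5.71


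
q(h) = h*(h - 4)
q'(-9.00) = -22.00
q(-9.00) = 117.00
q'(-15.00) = -34.00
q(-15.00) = 285.00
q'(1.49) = -1.02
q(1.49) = -3.74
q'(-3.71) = -11.42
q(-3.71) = 28.60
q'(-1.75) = -7.50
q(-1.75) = 10.06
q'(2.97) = 1.94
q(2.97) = -3.06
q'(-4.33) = -12.66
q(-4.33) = 36.07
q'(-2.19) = -8.38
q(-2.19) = 13.56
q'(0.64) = -2.72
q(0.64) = -2.15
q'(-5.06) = -14.12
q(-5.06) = 45.84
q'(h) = 2*h - 4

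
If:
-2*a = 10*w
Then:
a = -5*w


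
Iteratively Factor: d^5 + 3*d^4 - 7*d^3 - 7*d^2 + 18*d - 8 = (d - 1)*(d^4 + 4*d^3 - 3*d^2 - 10*d + 8) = (d - 1)*(d + 2)*(d^3 + 2*d^2 - 7*d + 4) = (d - 1)^2*(d + 2)*(d^2 + 3*d - 4) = (d - 1)^2*(d + 2)*(d + 4)*(d - 1)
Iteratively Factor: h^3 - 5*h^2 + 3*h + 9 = (h - 3)*(h^2 - 2*h - 3) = (h - 3)*(h + 1)*(h - 3)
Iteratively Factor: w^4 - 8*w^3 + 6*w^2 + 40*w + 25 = (w + 1)*(w^3 - 9*w^2 + 15*w + 25) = (w - 5)*(w + 1)*(w^2 - 4*w - 5) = (w - 5)*(w + 1)^2*(w - 5)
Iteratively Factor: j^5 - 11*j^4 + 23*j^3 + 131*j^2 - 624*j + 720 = (j - 3)*(j^4 - 8*j^3 - j^2 + 128*j - 240) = (j - 3)*(j + 4)*(j^3 - 12*j^2 + 47*j - 60) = (j - 4)*(j - 3)*(j + 4)*(j^2 - 8*j + 15) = (j - 5)*(j - 4)*(j - 3)*(j + 4)*(j - 3)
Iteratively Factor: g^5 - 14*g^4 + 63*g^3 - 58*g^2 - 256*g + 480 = (g - 3)*(g^4 - 11*g^3 + 30*g^2 + 32*g - 160) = (g - 4)*(g - 3)*(g^3 - 7*g^2 + 2*g + 40) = (g - 4)^2*(g - 3)*(g^2 - 3*g - 10) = (g - 5)*(g - 4)^2*(g - 3)*(g + 2)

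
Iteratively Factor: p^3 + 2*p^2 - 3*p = (p)*(p^2 + 2*p - 3) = p*(p - 1)*(p + 3)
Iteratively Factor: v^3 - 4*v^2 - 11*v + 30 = (v + 3)*(v^2 - 7*v + 10) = (v - 2)*(v + 3)*(v - 5)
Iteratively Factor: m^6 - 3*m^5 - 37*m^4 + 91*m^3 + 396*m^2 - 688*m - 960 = (m + 1)*(m^5 - 4*m^4 - 33*m^3 + 124*m^2 + 272*m - 960) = (m - 4)*(m + 1)*(m^4 - 33*m^2 - 8*m + 240) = (m - 5)*(m - 4)*(m + 1)*(m^3 + 5*m^2 - 8*m - 48) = (m - 5)*(m - 4)*(m - 3)*(m + 1)*(m^2 + 8*m + 16) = (m - 5)*(m - 4)*(m - 3)*(m + 1)*(m + 4)*(m + 4)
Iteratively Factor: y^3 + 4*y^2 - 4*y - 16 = (y + 2)*(y^2 + 2*y - 8) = (y - 2)*(y + 2)*(y + 4)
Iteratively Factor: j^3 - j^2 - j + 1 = (j + 1)*(j^2 - 2*j + 1) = (j - 1)*(j + 1)*(j - 1)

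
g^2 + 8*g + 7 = (g + 1)*(g + 7)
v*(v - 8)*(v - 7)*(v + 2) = v^4 - 13*v^3 + 26*v^2 + 112*v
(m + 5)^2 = m^2 + 10*m + 25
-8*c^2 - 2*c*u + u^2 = (-4*c + u)*(2*c + u)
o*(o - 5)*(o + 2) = o^3 - 3*o^2 - 10*o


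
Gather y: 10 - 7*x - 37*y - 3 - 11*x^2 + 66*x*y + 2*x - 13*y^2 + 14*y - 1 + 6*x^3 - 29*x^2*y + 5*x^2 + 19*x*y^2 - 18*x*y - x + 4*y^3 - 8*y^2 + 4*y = 6*x^3 - 6*x^2 - 6*x + 4*y^3 + y^2*(19*x - 21) + y*(-29*x^2 + 48*x - 19) + 6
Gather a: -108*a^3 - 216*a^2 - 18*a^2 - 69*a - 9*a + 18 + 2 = -108*a^3 - 234*a^2 - 78*a + 20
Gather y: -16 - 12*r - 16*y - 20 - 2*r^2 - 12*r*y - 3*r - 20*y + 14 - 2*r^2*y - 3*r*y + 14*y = -2*r^2 - 15*r + y*(-2*r^2 - 15*r - 22) - 22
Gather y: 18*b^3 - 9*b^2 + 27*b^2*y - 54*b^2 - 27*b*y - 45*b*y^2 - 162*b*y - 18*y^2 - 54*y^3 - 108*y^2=18*b^3 - 63*b^2 - 54*y^3 + y^2*(-45*b - 126) + y*(27*b^2 - 189*b)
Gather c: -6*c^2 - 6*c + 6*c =-6*c^2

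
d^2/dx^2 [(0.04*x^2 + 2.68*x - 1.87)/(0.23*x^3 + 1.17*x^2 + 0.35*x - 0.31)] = (0.004232*x^6 + 0.850632*x^5 + 3.120732*x^4 - 1.13848*x^3 - 13.882212*x^2 + 0.437640000000001*x - 1.2254)/(0.012167*x^9 + 0.185679*x^8 + 1.000086*x^7 + 2.117526*x^6 + 1.021344*x^5 - 0.992832*x^4 - 0.652486*x^3 + 0.223386*x^2 + 0.100905*x - 0.029791)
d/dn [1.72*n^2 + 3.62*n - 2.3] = 3.44*n + 3.62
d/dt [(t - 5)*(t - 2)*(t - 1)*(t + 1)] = 4*t^3 - 21*t^2 + 18*t + 7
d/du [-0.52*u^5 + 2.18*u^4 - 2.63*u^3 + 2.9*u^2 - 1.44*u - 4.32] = -2.6*u^4 + 8.72*u^3 - 7.89*u^2 + 5.8*u - 1.44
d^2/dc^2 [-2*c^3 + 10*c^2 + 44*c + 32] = 20 - 12*c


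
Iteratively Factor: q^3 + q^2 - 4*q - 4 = (q + 2)*(q^2 - q - 2) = (q + 1)*(q + 2)*(q - 2)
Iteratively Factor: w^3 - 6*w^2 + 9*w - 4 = (w - 1)*(w^2 - 5*w + 4) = (w - 1)^2*(w - 4)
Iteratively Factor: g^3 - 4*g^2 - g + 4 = (g - 4)*(g^2 - 1) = (g - 4)*(g - 1)*(g + 1)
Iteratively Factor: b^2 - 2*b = (b)*(b - 2)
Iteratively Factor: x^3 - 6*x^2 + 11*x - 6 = (x - 3)*(x^2 - 3*x + 2) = (x - 3)*(x - 2)*(x - 1)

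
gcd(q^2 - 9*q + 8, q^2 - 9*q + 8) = q^2 - 9*q + 8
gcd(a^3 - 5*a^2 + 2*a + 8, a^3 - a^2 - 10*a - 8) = a^2 - 3*a - 4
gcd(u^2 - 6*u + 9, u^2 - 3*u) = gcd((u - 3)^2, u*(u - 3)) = u - 3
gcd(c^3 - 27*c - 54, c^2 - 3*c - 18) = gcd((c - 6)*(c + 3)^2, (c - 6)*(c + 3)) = c^2 - 3*c - 18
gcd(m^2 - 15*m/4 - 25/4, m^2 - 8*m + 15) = m - 5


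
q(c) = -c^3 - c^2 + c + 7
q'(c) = -3*c^2 - 2*c + 1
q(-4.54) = 75.43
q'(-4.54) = -51.75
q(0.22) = 7.16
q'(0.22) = 0.41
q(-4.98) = 100.73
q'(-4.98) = -63.44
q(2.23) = -6.83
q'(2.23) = -18.38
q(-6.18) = 198.66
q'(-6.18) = -101.22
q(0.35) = 7.18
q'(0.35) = -0.07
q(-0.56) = 6.30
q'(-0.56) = 1.18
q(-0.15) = 6.83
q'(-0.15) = 1.23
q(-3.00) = 22.00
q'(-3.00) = -20.00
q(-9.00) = 646.00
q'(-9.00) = -224.00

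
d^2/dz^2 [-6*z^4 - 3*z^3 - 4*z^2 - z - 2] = -72*z^2 - 18*z - 8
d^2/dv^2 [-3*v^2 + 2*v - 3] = -6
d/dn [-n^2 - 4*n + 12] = -2*n - 4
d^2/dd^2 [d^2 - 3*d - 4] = 2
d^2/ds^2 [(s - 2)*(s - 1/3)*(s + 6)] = 6*s + 22/3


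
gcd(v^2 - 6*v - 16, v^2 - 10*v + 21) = 1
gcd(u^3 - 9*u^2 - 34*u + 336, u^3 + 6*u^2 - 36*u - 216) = u + 6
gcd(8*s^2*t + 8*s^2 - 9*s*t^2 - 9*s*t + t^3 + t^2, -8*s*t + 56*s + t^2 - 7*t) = 8*s - t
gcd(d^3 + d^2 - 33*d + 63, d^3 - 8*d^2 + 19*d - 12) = d - 3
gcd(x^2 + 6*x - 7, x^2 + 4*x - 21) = x + 7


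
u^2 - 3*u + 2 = (u - 2)*(u - 1)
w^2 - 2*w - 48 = (w - 8)*(w + 6)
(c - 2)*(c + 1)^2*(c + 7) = c^4 + 7*c^3 - 3*c^2 - 23*c - 14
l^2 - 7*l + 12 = (l - 4)*(l - 3)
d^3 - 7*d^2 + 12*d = d*(d - 4)*(d - 3)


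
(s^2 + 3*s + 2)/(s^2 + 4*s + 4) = (s + 1)/(s + 2)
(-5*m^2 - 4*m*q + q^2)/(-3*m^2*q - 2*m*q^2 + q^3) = (-5*m + q)/(q*(-3*m + q))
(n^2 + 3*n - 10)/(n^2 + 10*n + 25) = (n - 2)/(n + 5)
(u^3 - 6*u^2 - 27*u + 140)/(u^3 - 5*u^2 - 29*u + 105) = (u - 4)/(u - 3)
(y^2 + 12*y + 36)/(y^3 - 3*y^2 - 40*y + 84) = (y + 6)/(y^2 - 9*y + 14)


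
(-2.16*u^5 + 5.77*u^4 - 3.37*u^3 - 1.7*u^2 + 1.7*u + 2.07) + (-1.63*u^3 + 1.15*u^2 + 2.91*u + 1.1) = -2.16*u^5 + 5.77*u^4 - 5.0*u^3 - 0.55*u^2 + 4.61*u + 3.17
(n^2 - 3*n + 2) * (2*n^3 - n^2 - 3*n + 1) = 2*n^5 - 7*n^4 + 4*n^3 + 8*n^2 - 9*n + 2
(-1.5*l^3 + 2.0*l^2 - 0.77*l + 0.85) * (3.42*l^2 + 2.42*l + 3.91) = -5.13*l^5 + 3.21*l^4 - 3.6584*l^3 + 8.8636*l^2 - 0.9537*l + 3.3235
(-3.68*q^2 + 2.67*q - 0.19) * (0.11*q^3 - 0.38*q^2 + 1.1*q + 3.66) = -0.4048*q^5 + 1.6921*q^4 - 5.0835*q^3 - 10.4596*q^2 + 9.5632*q - 0.6954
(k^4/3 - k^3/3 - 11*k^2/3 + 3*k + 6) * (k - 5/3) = k^5/3 - 8*k^4/9 - 28*k^3/9 + 82*k^2/9 + k - 10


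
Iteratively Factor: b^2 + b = (b + 1)*(b)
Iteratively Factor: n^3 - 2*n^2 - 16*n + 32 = (n - 4)*(n^2 + 2*n - 8) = (n - 4)*(n - 2)*(n + 4)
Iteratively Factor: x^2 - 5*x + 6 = (x - 2)*(x - 3)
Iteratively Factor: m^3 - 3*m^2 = (m)*(m^2 - 3*m) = m^2*(m - 3)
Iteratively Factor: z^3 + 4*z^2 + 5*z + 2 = (z + 1)*(z^2 + 3*z + 2) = (z + 1)^2*(z + 2)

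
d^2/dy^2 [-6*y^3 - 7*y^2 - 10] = -36*y - 14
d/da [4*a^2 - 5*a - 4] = 8*a - 5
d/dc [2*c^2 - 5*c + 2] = 4*c - 5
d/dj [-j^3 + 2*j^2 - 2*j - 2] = -3*j^2 + 4*j - 2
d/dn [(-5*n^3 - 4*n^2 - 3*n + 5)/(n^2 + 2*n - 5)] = 5*(-n^4 - 4*n^3 + 14*n^2 + 6*n + 1)/(n^4 + 4*n^3 - 6*n^2 - 20*n + 25)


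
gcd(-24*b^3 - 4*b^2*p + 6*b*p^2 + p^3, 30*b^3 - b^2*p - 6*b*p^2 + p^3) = 2*b + p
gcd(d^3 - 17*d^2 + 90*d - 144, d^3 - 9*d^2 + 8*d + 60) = d - 6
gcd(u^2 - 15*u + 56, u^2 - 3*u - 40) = u - 8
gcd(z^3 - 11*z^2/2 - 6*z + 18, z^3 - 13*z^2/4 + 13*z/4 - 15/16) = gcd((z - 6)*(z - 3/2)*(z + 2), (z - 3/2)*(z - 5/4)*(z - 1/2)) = z - 3/2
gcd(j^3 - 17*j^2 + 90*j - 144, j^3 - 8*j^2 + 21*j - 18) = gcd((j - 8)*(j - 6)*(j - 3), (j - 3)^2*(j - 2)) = j - 3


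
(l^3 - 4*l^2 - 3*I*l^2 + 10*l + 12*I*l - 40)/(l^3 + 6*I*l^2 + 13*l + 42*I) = (l^2 - l*(4 + 5*I) + 20*I)/(l^2 + 4*I*l + 21)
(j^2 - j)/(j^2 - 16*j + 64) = j*(j - 1)/(j^2 - 16*j + 64)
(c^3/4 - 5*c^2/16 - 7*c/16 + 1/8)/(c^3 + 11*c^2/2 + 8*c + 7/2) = (4*c^2 - 9*c + 2)/(8*(2*c^2 + 9*c + 7))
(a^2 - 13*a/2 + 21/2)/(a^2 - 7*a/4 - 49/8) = 4*(a - 3)/(4*a + 7)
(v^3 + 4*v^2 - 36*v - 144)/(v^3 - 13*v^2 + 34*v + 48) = (v^2 + 10*v + 24)/(v^2 - 7*v - 8)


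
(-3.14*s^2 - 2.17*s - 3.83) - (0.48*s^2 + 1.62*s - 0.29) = -3.62*s^2 - 3.79*s - 3.54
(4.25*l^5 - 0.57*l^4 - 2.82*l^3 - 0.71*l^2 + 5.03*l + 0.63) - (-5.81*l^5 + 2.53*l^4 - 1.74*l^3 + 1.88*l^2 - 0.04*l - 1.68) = 10.06*l^5 - 3.1*l^4 - 1.08*l^3 - 2.59*l^2 + 5.07*l + 2.31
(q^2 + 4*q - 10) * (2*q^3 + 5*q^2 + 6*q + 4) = 2*q^5 + 13*q^4 + 6*q^3 - 22*q^2 - 44*q - 40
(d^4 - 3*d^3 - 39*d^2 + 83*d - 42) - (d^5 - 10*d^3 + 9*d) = -d^5 + d^4 + 7*d^3 - 39*d^2 + 74*d - 42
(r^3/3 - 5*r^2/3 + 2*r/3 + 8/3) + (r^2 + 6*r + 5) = r^3/3 - 2*r^2/3 + 20*r/3 + 23/3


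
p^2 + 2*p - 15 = (p - 3)*(p + 5)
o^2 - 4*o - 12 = (o - 6)*(o + 2)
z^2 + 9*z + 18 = (z + 3)*(z + 6)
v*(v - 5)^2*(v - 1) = v^4 - 11*v^3 + 35*v^2 - 25*v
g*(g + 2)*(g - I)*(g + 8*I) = g^4 + 2*g^3 + 7*I*g^3 + 8*g^2 + 14*I*g^2 + 16*g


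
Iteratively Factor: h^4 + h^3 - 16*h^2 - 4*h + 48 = (h - 3)*(h^3 + 4*h^2 - 4*h - 16) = (h - 3)*(h + 2)*(h^2 + 2*h - 8) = (h - 3)*(h - 2)*(h + 2)*(h + 4)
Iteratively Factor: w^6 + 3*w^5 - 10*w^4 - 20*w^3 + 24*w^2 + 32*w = (w)*(w^5 + 3*w^4 - 10*w^3 - 20*w^2 + 24*w + 32) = w*(w - 2)*(w^4 + 5*w^3 - 20*w - 16) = w*(w - 2)*(w + 2)*(w^3 + 3*w^2 - 6*w - 8) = w*(w - 2)*(w + 2)*(w + 4)*(w^2 - w - 2) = w*(w - 2)*(w + 1)*(w + 2)*(w + 4)*(w - 2)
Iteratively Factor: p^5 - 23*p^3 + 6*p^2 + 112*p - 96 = (p - 4)*(p^4 + 4*p^3 - 7*p^2 - 22*p + 24) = (p - 4)*(p - 1)*(p^3 + 5*p^2 - 2*p - 24) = (p - 4)*(p - 2)*(p - 1)*(p^2 + 7*p + 12) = (p - 4)*(p - 2)*(p - 1)*(p + 4)*(p + 3)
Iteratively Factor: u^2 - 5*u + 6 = (u - 2)*(u - 3)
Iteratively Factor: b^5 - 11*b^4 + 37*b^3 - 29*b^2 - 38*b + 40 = (b - 1)*(b^4 - 10*b^3 + 27*b^2 - 2*b - 40) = (b - 1)*(b + 1)*(b^3 - 11*b^2 + 38*b - 40) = (b - 4)*(b - 1)*(b + 1)*(b^2 - 7*b + 10) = (b - 5)*(b - 4)*(b - 1)*(b + 1)*(b - 2)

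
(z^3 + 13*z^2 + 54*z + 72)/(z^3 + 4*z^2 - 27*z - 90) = (z + 4)/(z - 5)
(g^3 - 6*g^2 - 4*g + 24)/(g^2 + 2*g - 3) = (g^3 - 6*g^2 - 4*g + 24)/(g^2 + 2*g - 3)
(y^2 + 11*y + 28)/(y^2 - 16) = (y + 7)/(y - 4)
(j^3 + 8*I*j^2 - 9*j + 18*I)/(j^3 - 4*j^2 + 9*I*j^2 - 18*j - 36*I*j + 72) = (j - I)/(j - 4)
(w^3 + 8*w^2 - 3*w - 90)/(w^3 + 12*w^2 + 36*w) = (w^2 + 2*w - 15)/(w*(w + 6))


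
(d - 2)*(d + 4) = d^2 + 2*d - 8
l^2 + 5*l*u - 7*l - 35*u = (l - 7)*(l + 5*u)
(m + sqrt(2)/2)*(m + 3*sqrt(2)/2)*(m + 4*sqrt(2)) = m^3 + 6*sqrt(2)*m^2 + 35*m/2 + 6*sqrt(2)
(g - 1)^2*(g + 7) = g^3 + 5*g^2 - 13*g + 7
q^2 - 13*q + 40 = (q - 8)*(q - 5)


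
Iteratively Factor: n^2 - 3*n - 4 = (n - 4)*(n + 1)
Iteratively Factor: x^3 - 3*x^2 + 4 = (x - 2)*(x^2 - x - 2) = (x - 2)*(x + 1)*(x - 2)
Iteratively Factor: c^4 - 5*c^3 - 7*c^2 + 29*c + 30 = (c - 5)*(c^3 - 7*c - 6) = (c - 5)*(c + 2)*(c^2 - 2*c - 3) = (c - 5)*(c - 3)*(c + 2)*(c + 1)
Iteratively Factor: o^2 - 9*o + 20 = (o - 4)*(o - 5)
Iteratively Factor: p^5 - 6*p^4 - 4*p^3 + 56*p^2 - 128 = (p + 2)*(p^4 - 8*p^3 + 12*p^2 + 32*p - 64) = (p + 2)^2*(p^3 - 10*p^2 + 32*p - 32) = (p - 4)*(p + 2)^2*(p^2 - 6*p + 8) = (p - 4)^2*(p + 2)^2*(p - 2)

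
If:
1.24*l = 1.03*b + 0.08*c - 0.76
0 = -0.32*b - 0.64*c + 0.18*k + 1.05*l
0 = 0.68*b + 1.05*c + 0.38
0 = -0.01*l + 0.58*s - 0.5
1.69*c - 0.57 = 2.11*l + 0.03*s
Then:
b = 0.05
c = -0.39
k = 2.17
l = -0.60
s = 0.85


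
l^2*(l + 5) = l^3 + 5*l^2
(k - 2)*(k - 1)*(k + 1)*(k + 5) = k^4 + 3*k^3 - 11*k^2 - 3*k + 10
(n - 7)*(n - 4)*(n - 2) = n^3 - 13*n^2 + 50*n - 56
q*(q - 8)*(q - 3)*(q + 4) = q^4 - 7*q^3 - 20*q^2 + 96*q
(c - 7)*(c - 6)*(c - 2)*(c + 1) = c^4 - 14*c^3 + 53*c^2 - 16*c - 84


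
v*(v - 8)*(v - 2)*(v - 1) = v^4 - 11*v^3 + 26*v^2 - 16*v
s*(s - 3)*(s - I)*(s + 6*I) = s^4 - 3*s^3 + 5*I*s^3 + 6*s^2 - 15*I*s^2 - 18*s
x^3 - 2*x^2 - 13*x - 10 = (x - 5)*(x + 1)*(x + 2)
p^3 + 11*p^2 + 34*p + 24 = (p + 1)*(p + 4)*(p + 6)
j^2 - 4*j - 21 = (j - 7)*(j + 3)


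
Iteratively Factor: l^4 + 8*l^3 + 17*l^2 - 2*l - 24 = (l + 3)*(l^3 + 5*l^2 + 2*l - 8) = (l + 3)*(l + 4)*(l^2 + l - 2) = (l - 1)*(l + 3)*(l + 4)*(l + 2)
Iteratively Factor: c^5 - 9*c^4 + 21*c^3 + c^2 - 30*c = (c - 5)*(c^4 - 4*c^3 + c^2 + 6*c) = (c - 5)*(c - 2)*(c^3 - 2*c^2 - 3*c) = (c - 5)*(c - 2)*(c + 1)*(c^2 - 3*c) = (c - 5)*(c - 3)*(c - 2)*(c + 1)*(c)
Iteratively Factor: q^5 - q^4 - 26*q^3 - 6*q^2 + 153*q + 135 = (q - 5)*(q^4 + 4*q^3 - 6*q^2 - 36*q - 27) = (q - 5)*(q - 3)*(q^3 + 7*q^2 + 15*q + 9) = (q - 5)*(q - 3)*(q + 3)*(q^2 + 4*q + 3) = (q - 5)*(q - 3)*(q + 1)*(q + 3)*(q + 3)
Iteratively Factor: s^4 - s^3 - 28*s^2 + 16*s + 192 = (s - 4)*(s^3 + 3*s^2 - 16*s - 48) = (s - 4)*(s + 4)*(s^2 - s - 12) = (s - 4)^2*(s + 4)*(s + 3)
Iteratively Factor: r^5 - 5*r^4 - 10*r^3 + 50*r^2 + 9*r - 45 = (r - 5)*(r^4 - 10*r^2 + 9) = (r - 5)*(r - 1)*(r^3 + r^2 - 9*r - 9) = (r - 5)*(r - 1)*(r + 3)*(r^2 - 2*r - 3) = (r - 5)*(r - 1)*(r + 1)*(r + 3)*(r - 3)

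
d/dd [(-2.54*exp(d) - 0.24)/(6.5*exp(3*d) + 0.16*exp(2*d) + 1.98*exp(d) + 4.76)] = (33.02*exp(3*d) + 5.0864*exp(2*d) + 0.0768000000000004*exp(d) - 11.6152)*exp(d)/(42.25*exp(6*d) + 2.08*exp(5*d) + 25.7656*exp(4*d) + 62.5136*exp(3*d) + 5.4436*exp(2*d) + 18.8496*exp(d) + 22.6576)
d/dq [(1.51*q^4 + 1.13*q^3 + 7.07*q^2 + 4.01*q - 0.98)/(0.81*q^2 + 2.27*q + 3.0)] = (2.4462*q^5 + 11.1984*q^4 + 23.2502*q^3 + 22.9708*q^2 + 44.0076*q + 14.2546)/(0.6561*q^4 + 3.6774*q^3 + 10.0129*q^2 + 13.62*q + 9.0)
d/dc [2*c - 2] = 2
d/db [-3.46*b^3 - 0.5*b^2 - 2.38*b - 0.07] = -10.38*b^2 - 1.0*b - 2.38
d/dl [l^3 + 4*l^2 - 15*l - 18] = 3*l^2 + 8*l - 15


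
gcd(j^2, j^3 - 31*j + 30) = 1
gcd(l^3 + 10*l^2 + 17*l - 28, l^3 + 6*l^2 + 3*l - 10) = l - 1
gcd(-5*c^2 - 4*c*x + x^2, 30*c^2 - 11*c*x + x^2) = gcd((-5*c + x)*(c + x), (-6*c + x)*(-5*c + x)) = -5*c + x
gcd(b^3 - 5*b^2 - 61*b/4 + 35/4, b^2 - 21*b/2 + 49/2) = b - 7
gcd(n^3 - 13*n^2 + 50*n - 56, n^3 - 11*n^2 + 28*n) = n^2 - 11*n + 28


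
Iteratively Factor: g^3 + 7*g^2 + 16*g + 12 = (g + 2)*(g^2 + 5*g + 6) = (g + 2)^2*(g + 3)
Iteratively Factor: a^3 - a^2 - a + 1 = (a + 1)*(a^2 - 2*a + 1) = (a - 1)*(a + 1)*(a - 1)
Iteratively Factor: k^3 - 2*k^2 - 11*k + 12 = (k - 4)*(k^2 + 2*k - 3) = (k - 4)*(k - 1)*(k + 3)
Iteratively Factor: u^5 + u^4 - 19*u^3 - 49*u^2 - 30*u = (u + 1)*(u^4 - 19*u^2 - 30*u) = (u - 5)*(u + 1)*(u^3 + 5*u^2 + 6*u) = u*(u - 5)*(u + 1)*(u^2 + 5*u + 6) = u*(u - 5)*(u + 1)*(u + 2)*(u + 3)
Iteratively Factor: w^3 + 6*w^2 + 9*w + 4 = (w + 1)*(w^2 + 5*w + 4) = (w + 1)^2*(w + 4)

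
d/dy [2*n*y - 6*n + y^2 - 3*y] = 2*n + 2*y - 3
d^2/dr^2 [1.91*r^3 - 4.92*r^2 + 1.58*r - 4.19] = 11.46*r - 9.84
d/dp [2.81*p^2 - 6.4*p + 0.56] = 5.62*p - 6.4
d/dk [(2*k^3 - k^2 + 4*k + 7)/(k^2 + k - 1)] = (2*k^4 + 4*k^3 - 11*k^2 - 12*k - 11)/(k^4 + 2*k^3 - k^2 - 2*k + 1)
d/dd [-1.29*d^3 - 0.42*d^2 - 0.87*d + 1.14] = -3.87*d^2 - 0.84*d - 0.87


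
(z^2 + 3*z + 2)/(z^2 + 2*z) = (z + 1)/z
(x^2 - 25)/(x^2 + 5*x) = (x - 5)/x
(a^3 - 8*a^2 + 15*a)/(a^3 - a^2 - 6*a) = (a - 5)/(a + 2)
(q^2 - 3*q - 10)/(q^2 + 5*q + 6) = (q - 5)/(q + 3)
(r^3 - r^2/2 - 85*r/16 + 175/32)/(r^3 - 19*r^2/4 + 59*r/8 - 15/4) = (8*r^2 + 6*r - 35)/(4*(2*r^2 - 7*r + 6))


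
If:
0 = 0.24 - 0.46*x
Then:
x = 0.52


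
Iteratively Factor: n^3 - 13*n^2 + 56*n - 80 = (n - 4)*(n^2 - 9*n + 20) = (n - 5)*(n - 4)*(n - 4)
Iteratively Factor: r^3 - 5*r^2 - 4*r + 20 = (r - 5)*(r^2 - 4) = (r - 5)*(r - 2)*(r + 2)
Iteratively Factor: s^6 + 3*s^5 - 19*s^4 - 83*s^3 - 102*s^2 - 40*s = (s + 1)*(s^5 + 2*s^4 - 21*s^3 - 62*s^2 - 40*s) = (s + 1)*(s + 2)*(s^4 - 21*s^2 - 20*s) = s*(s + 1)*(s + 2)*(s^3 - 21*s - 20) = s*(s - 5)*(s + 1)*(s + 2)*(s^2 + 5*s + 4) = s*(s - 5)*(s + 1)^2*(s + 2)*(s + 4)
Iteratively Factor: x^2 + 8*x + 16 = (x + 4)*(x + 4)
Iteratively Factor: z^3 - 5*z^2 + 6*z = (z - 2)*(z^2 - 3*z) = z*(z - 2)*(z - 3)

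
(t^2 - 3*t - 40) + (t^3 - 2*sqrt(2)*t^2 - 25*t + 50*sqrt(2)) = t^3 - 2*sqrt(2)*t^2 + t^2 - 28*t - 40 + 50*sqrt(2)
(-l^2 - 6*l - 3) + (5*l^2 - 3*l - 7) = 4*l^2 - 9*l - 10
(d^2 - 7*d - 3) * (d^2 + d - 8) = d^4 - 6*d^3 - 18*d^2 + 53*d + 24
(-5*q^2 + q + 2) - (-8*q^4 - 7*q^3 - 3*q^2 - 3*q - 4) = 8*q^4 + 7*q^3 - 2*q^2 + 4*q + 6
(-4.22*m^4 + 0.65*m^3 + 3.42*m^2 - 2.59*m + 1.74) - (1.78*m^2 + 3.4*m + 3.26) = -4.22*m^4 + 0.65*m^3 + 1.64*m^2 - 5.99*m - 1.52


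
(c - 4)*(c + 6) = c^2 + 2*c - 24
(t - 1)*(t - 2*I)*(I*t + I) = I*t^3 + 2*t^2 - I*t - 2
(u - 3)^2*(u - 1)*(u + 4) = u^4 - 3*u^3 - 13*u^2 + 51*u - 36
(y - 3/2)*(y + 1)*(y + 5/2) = y^3 + 2*y^2 - 11*y/4 - 15/4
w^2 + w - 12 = (w - 3)*(w + 4)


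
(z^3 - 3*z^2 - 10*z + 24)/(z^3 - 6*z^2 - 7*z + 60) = (z - 2)/(z - 5)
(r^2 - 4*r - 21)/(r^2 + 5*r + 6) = (r - 7)/(r + 2)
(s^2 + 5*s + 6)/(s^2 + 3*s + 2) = (s + 3)/(s + 1)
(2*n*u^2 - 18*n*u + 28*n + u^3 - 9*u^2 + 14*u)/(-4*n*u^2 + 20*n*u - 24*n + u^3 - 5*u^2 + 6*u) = (2*n*u - 14*n + u^2 - 7*u)/(-4*n*u + 12*n + u^2 - 3*u)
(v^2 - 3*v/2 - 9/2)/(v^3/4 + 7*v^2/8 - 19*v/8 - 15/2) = 4*(2*v + 3)/(2*v^2 + 13*v + 20)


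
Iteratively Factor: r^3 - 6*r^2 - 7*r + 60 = (r + 3)*(r^2 - 9*r + 20) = (r - 4)*(r + 3)*(r - 5)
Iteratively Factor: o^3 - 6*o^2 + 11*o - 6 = (o - 1)*(o^2 - 5*o + 6) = (o - 3)*(o - 1)*(o - 2)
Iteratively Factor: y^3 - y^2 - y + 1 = (y - 1)*(y^2 - 1) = (y - 1)^2*(y + 1)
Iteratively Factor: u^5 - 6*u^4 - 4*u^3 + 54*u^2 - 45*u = (u)*(u^4 - 6*u^3 - 4*u^2 + 54*u - 45) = u*(u + 3)*(u^3 - 9*u^2 + 23*u - 15) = u*(u - 5)*(u + 3)*(u^2 - 4*u + 3) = u*(u - 5)*(u - 1)*(u + 3)*(u - 3)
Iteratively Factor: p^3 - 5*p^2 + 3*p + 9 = (p + 1)*(p^2 - 6*p + 9) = (p - 3)*(p + 1)*(p - 3)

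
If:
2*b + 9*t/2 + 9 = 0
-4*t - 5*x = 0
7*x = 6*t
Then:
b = -9/2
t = 0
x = 0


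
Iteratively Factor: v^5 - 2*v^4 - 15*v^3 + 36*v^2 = (v - 3)*(v^4 + v^3 - 12*v^2) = (v - 3)^2*(v^3 + 4*v^2) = v*(v - 3)^2*(v^2 + 4*v) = v*(v - 3)^2*(v + 4)*(v)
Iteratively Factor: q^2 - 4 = (q + 2)*(q - 2)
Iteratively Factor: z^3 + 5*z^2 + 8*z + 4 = (z + 1)*(z^2 + 4*z + 4) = (z + 1)*(z + 2)*(z + 2)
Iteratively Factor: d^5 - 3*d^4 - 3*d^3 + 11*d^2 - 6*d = (d - 1)*(d^4 - 2*d^3 - 5*d^2 + 6*d) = (d - 1)*(d + 2)*(d^3 - 4*d^2 + 3*d) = (d - 1)^2*(d + 2)*(d^2 - 3*d) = (d - 3)*(d - 1)^2*(d + 2)*(d)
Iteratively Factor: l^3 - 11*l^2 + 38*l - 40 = (l - 4)*(l^2 - 7*l + 10) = (l - 5)*(l - 4)*(l - 2)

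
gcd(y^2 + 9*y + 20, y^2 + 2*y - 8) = y + 4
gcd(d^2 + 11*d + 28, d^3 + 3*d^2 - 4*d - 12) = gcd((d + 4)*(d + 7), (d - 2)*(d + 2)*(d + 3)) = 1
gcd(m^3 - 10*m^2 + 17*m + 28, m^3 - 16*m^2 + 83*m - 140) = m^2 - 11*m + 28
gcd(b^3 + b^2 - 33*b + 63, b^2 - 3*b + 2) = 1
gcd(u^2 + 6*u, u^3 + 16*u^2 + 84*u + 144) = u + 6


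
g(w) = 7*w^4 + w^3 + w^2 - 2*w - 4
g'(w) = 28*w^3 + 3*w^2 + 2*w - 2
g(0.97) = 2.11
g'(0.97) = 28.32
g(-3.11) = 636.66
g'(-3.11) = -821.45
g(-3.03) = 573.45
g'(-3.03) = -759.42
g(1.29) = 16.62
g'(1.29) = 65.68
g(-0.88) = 2.05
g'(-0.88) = -20.52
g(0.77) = -2.03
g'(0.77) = 14.10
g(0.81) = -1.42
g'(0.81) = 16.47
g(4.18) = 2215.14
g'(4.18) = 2103.75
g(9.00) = 46715.00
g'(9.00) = 20671.00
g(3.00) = 593.00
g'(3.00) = 787.00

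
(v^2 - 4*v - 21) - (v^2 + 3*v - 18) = -7*v - 3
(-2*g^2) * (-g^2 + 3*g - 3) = 2*g^4 - 6*g^3 + 6*g^2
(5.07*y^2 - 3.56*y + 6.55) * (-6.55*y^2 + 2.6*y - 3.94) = -33.2085*y^4 + 36.5*y^3 - 72.1343*y^2 + 31.0564*y - 25.807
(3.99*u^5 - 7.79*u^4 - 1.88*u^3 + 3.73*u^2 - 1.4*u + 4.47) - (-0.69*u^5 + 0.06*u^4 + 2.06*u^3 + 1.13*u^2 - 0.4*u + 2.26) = 4.68*u^5 - 7.85*u^4 - 3.94*u^3 + 2.6*u^2 - 1.0*u + 2.21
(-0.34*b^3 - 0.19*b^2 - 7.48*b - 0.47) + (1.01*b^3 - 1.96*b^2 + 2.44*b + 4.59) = 0.67*b^3 - 2.15*b^2 - 5.04*b + 4.12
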